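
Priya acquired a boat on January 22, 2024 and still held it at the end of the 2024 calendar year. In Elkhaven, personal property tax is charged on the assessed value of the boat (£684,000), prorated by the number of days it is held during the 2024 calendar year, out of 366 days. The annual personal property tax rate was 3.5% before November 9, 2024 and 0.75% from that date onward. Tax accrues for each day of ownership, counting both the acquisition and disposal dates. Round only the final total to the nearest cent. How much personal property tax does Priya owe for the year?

£19,842.54

January 22 – November 8, 2024: 292 days at 3.5% → £684,000 × 3.5% × 292/366 = £19,099.6721
November 9 – December 31, 2024: 53 days at 0.75% → £684,000 × 0.75% × 53/366 = £742.8689
Total = £19,842.5410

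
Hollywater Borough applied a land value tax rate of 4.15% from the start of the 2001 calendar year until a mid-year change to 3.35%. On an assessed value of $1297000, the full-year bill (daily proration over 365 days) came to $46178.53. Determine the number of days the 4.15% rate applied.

96 days

Let d = days at the first rate; then 365 − d days at the second rate.
$1297000 × [4.15%·d + 3.35%·(365−d)] / 365 = $46178.53
Solving gives d = 96, so the new rate took effect on 7 April 2001.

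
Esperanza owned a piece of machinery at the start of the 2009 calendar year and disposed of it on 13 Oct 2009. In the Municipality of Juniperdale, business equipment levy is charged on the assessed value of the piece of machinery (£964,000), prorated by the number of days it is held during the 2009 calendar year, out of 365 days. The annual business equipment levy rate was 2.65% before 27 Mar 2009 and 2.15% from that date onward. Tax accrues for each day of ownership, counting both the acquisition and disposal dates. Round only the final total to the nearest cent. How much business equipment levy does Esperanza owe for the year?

£17,362.56

1 Jan – 26 Mar 2009: 85 days at 2.65% → £964,000 × 2.65% × 85/365 = £5,949.0685
27 Mar – 13 Oct 2009: 201 days at 2.15% → £964,000 × 2.15% × 201/365 = £11,413.4959
Total = £17,362.5644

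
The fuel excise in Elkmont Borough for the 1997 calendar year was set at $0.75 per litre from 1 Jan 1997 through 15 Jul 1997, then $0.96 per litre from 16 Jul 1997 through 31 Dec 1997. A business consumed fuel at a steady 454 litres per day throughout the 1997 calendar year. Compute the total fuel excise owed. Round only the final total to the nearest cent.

$140,394.96

1 Jan – 15 Jul 1997: 196 days × 454 litres/day = 88,984 litres at $0.75/litre → $66,738.00
16 Jul – 31 Dec 1997: 169 days × 454 litres/day = 76,726 litres at $0.96/litre → $73,656.96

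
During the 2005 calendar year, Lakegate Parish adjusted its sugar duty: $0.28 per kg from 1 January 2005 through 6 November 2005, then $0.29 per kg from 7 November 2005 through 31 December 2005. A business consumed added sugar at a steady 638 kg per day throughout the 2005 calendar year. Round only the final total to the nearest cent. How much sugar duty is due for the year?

1 January – 6 November 2005: 310 days × 638 kg/day = 197,780 kg at $0.28/kg → $55,378.40
7 November – 31 December 2005: 55 days × 638 kg/day = 35,090 kg at $0.29/kg → $10,176.10

$65,554.50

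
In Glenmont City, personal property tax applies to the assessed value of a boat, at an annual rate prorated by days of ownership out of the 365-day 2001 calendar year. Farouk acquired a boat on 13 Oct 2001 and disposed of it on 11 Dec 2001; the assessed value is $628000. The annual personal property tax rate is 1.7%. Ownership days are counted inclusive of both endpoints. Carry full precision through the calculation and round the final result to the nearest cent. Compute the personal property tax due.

Days held (13 Oct – 11 Dec 2001): 60 out of 365
Tax = $628000 × 1.7% × 60/365 = $1754.9589

$1754.96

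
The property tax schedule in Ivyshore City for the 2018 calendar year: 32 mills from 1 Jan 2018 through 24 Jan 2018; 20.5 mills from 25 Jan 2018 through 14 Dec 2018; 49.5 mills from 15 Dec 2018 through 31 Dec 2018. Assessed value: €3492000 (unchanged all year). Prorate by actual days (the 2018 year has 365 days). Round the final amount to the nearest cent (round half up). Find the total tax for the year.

€78943.12

1 Jan – 24 Jan 2018: 24 days at 32 mills → €3492000 × 3.2% × 24/365 = €7347.5507
25 Jan – 14 Dec 2018: 324 days at 20.5 mills → €3492000 × 2.05% × 324/365 = €63544.8329
15 Dec – 31 Dec 2018: 17 days at 49.5 mills → €3492000 × 4.95% × 17/365 = €8050.7342
Total = €78943.1178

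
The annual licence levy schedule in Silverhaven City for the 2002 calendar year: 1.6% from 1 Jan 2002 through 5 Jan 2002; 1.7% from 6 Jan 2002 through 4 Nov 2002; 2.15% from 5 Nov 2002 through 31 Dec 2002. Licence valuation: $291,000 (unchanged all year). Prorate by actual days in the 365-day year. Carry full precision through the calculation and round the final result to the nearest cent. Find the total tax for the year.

$5,147.51

1 Jan – 5 Jan 2002: 5 days at 1.6% → $291,000 × 1.6% × 5/365 = $63.7808
6 Jan – 4 Nov 2002: 303 days at 1.7% → $291,000 × 1.7% × 303/365 = $4,106.6877
5 Nov – 31 Dec 2002: 57 days at 2.15% → $291,000 × 2.15% × 57/365 = $977.0425
Total = $5,147.5110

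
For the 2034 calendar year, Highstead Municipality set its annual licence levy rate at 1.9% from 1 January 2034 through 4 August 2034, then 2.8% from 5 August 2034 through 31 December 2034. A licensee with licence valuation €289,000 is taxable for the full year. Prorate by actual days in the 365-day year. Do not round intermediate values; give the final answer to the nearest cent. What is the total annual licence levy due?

1 January – 4 August 2034: 216 days at 1.9% → €289,000 × 1.9% × 216/365 = €3,249.4685
5 August – 31 December 2034: 149 days at 2.8% → €289,000 × 2.8% × 149/365 = €3,303.3096
Total = €6,552.7781

€6,552.78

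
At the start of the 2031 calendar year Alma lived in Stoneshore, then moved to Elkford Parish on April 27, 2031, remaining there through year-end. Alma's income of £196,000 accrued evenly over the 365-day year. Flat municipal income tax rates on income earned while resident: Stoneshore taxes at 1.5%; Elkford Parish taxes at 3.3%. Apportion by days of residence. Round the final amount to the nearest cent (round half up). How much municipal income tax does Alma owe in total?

£5,346.77

Stoneshore, January 1 – April 26, 2031: 116 days → £196,000 × 1.5% × 116/365 = £934.3562
Elkford Parish, April 27 – December 31, 2031: 249 days → £196,000 × 3.3% × 249/365 = £4,412.4164
Total = £5,346.7726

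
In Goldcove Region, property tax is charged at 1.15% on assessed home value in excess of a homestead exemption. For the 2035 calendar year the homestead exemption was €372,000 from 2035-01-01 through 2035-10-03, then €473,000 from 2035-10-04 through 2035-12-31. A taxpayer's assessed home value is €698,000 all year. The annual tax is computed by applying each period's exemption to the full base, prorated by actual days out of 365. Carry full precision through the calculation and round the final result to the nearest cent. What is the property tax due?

2035-01-01 to 2035-10-03: 276 days, exemption €372,000 → (€698,000 − €372,000) × 1.15% × 276/365 = €2,834.8603
2035-10-04 to 2035-12-31: 89 days, exemption €473,000 → (€698,000 − €473,000) × 1.15% × 89/365 = €630.9247
Total = €3,465.7849

€3,465.78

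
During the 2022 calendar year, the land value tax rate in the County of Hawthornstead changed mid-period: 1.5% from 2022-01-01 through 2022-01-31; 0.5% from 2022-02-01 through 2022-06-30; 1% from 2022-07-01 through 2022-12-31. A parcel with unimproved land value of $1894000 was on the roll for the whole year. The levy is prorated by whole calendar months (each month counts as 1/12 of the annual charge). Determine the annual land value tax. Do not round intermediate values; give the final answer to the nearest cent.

2022-01-01 to 2022-01-31: 1 month at 1.5% → $1894000 × 1.5% × 1/12 = $2367.5000
2022-02-01 to 2022-06-30: 5 months at 0.5% → $1894000 × 0.5% × 5/12 = $3945.8333
2022-07-01 to 2022-12-31: 6 months at 1% → $1894000 × 1% × 6/12 = $9470.0000
Total = $15783.3333

$15783.33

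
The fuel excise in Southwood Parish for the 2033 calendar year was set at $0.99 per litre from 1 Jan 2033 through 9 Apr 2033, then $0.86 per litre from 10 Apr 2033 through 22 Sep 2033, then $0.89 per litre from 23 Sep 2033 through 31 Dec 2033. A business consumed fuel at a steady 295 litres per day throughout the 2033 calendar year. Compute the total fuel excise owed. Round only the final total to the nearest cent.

1 Jan – 9 Apr 2033: 99 days × 295 litres/day = 29,205 litres at $0.99/litre → $28912.95
10 Apr – 22 Sep 2033: 166 days × 295 litres/day = 48,970 litres at $0.86/litre → $42114.20
23 Sep – 31 Dec 2033: 100 days × 295 litres/day = 29,500 litres at $0.89/litre → $26255.00

$97282.15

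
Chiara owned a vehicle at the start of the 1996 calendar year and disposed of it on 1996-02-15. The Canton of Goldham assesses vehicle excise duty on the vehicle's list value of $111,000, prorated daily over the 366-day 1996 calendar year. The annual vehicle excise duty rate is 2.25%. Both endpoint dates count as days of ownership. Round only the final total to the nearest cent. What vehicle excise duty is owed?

$313.89

Days held (1996-01-01 to 1996-02-15): 46 out of 366
Tax = $111,000 × 2.25% × 46/366 = $313.8934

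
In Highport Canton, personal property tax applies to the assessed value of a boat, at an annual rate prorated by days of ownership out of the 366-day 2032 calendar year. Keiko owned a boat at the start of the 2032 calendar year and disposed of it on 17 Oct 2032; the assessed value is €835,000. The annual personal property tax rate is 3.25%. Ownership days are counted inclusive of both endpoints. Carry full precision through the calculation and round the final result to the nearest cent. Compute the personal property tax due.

Days held (1 Jan – 17 Oct 2032): 291 out of 366
Tax = €835,000 × 3.25% × 291/366 = €21,576.5369

€21,576.54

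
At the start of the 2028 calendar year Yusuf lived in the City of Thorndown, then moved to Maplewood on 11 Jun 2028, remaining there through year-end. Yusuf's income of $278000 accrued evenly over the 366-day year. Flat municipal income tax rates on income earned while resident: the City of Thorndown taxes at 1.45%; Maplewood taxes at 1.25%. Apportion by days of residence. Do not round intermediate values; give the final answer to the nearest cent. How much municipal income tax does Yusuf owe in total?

$3721.10

The City of Thorndown, 1 Jan – 10 Jun 2028: 162 days → $278000 × 1.45% × 162/366 = $1784.2131
Maplewood, 11 Jun – 31 Dec 2028: 204 days → $278000 × 1.25% × 204/366 = $1936.8852
Total = $3721.0984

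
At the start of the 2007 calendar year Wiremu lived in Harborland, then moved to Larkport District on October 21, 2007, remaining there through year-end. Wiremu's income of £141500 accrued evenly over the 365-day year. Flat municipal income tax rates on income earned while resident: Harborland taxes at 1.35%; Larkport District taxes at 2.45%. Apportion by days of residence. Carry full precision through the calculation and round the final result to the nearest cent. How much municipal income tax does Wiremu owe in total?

£2217.29

Harborland, January 1 – October 20, 2007: 293 days → £141500 × 1.35% × 293/365 = £1533.4336
Larkport District, October 21 – December 31, 2007: 72 days → £141500 × 2.45% × 72/365 = £683.8521
Total = £2217.2856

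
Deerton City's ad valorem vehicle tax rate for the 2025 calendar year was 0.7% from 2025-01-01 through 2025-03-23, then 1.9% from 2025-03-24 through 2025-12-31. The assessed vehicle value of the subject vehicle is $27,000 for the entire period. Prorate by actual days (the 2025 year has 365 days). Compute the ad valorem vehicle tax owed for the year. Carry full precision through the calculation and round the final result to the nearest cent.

$440.21

2025-01-01 to 2025-03-23: 82 days at 0.7% → $27,000 × 0.7% × 82/365 = $42.4603
2025-03-24 to 2025-12-31: 283 days at 1.9% → $27,000 × 1.9% × 283/365 = $397.7507
Total = $440.2110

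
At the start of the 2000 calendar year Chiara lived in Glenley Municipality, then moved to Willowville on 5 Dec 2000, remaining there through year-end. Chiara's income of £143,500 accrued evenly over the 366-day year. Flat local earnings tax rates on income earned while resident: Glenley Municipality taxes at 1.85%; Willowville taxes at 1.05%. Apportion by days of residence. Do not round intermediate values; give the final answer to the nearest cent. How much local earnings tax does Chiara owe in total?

Glenley Municipality, 1 Jan – 4 Dec 2000: 339 days → £143,500 × 1.85% × 339/366 = £2,458.9078
Willowville, 5 Dec – 31 Dec 2000: 27 days → £143,500 × 1.05% × 27/366 = £111.1537
Total = £2,570.0615

£2,570.06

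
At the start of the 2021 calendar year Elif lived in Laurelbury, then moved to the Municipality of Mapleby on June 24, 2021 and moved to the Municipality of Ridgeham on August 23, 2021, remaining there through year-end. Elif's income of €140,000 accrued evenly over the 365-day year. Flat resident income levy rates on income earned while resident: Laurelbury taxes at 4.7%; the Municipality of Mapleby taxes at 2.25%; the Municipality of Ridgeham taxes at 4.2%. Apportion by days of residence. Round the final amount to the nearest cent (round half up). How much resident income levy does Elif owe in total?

Laurelbury, January 1 – June 23, 2021: 174 days → €140,000 × 4.7% × 174/365 = €3,136.7671
The Municipality of Mapleby, June 24 – August 22, 2021: 60 days → €140,000 × 2.25% × 60/365 = €517.8082
The Municipality of Ridgeham, August 23 – December 31, 2021: 131 days → €140,000 × 4.2% × 131/365 = €2,110.3562
Total = €5,764.9315

€5,764.93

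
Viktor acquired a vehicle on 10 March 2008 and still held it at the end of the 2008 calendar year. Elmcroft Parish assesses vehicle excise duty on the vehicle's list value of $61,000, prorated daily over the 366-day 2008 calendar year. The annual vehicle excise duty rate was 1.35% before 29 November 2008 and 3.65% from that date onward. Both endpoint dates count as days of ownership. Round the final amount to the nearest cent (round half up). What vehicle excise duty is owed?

$794.75

10 March – 28 November 2008: 264 days at 1.35% → $61,000 × 1.35% × 264/366 = $594.0000
29 November – 31 December 2008: 33 days at 3.65% → $61,000 × 3.65% × 33/366 = $200.7500
Total = $794.7500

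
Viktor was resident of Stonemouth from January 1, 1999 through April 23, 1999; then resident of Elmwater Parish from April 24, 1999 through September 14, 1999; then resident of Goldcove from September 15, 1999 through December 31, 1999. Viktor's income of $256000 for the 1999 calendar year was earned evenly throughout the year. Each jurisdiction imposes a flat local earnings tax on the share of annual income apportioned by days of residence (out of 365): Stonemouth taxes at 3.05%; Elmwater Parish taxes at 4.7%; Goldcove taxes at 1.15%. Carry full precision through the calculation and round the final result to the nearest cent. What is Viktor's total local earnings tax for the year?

Stonemouth, January 1 – April 23, 1999: 113 days → $256000 × 3.05% × 113/365 = $2417.2712
Elmwater Parish, April 24 – September 14, 1999: 144 days → $256000 × 4.7% × 144/365 = $4746.8712
Goldcove, September 15 – December 31, 1999: 108 days → $256000 × 1.15% × 108/365 = $871.1014
Total = $8035.2438

$8035.24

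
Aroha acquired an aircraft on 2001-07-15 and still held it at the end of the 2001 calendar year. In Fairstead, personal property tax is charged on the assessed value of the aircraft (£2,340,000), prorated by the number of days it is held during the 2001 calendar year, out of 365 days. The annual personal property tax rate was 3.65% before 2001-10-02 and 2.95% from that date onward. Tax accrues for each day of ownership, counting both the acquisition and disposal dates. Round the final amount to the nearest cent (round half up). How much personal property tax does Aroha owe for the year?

£35,696.22

2001-07-15 to 2001-10-01: 79 days at 3.65% → £2,340,000 × 3.65% × 79/365 = £18,486.0000
2001-10-02 to 2001-12-31: 91 days at 2.95% → £2,340,000 × 2.95% × 91/365 = £17,210.2192
Total = £35,696.2192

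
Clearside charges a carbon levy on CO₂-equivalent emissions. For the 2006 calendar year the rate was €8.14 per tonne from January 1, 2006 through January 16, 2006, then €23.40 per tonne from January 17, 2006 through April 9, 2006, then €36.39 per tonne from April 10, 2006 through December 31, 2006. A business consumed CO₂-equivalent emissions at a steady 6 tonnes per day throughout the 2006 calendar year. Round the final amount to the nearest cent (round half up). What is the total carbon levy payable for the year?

€70513.08

January 1 – January 16, 2006: 16 days × 6 tonnes/day = 96 tonnes at €8.14/tonne → €781.44
January 17 – April 9, 2006: 83 days × 6 tonnes/day = 498 tonnes at €23.40/tonne → €11653.20
April 10 – December 31, 2006: 266 days × 6 tonnes/day = 1,596 tonnes at €36.39/tonne → €58078.44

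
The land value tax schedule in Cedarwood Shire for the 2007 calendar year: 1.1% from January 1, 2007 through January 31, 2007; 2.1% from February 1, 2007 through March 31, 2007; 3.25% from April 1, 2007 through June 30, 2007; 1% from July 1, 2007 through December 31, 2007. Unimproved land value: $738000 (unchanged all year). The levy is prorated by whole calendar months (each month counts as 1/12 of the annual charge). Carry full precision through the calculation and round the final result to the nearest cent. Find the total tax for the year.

$12945.75

January 1 – January 31, 2007: 1 month at 1.1% → $738000 × 1.1% × 1/12 = $676.5000
February 1 – March 31, 2007: 2 months at 2.1% → $738000 × 2.1% × 2/12 = $2583.0000
April 1 – June 30, 2007: 3 months at 3.25% → $738000 × 3.25% × 3/12 = $5996.2500
July 1 – December 31, 2007: 6 months at 1% → $738000 × 1% × 6/12 = $3690.0000
Total = $12945.7500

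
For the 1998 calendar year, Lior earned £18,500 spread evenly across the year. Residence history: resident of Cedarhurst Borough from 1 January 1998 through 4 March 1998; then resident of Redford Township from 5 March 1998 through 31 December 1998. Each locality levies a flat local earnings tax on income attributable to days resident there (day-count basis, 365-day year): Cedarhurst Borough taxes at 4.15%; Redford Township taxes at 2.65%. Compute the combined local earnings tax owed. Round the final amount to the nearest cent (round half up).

Cedarhurst Borough, 1 January – 4 March 1998: 63 days → £18,500 × 4.15% × 63/365 = £132.5158
Redford Township, 5 March – 31 December 1998: 302 days → £18,500 × 2.65% × 302/365 = £405.6315
Total = £538.1473

£538.15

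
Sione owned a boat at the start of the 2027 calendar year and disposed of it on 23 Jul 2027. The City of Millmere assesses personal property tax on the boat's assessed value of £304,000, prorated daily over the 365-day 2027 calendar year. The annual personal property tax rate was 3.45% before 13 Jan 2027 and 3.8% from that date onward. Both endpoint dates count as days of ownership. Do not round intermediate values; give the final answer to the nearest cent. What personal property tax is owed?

1 Jan – 12 Jan 2027: 12 days at 3.45% → £304,000 × 3.45% × 12/365 = £344.8110
13 Jan – 23 Jul 2027: 192 days at 3.8% → £304,000 × 3.8% × 192/365 = £6,076.6685
Total = £6,421.4795

£6,421.48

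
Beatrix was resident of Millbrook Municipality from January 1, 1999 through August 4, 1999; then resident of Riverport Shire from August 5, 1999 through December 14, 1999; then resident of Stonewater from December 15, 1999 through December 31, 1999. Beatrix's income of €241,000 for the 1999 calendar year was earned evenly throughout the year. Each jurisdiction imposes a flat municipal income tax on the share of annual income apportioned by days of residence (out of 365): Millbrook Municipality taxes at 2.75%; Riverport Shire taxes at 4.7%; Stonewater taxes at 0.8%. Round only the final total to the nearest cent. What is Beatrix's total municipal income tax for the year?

Millbrook Municipality, January 1 – August 4, 1999: 216 days → €241,000 × 2.75% × 216/365 = €3,922.0274
Riverport Shire, August 5 – December 14, 1999: 132 days → €241,000 × 4.7% × 132/365 = €4,096.3397
Stonewater, December 15 – December 31, 1999: 17 days → €241,000 × 0.8% × 17/365 = €89.7973
Total = €8,108.1644

€8,108.16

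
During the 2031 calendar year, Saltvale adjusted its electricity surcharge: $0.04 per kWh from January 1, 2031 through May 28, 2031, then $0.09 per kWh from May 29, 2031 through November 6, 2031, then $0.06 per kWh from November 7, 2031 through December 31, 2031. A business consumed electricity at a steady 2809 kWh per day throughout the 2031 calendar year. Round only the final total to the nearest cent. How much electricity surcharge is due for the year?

January 1 – May 28, 2031: 148 days × 2809 kWh/day = 415,732 kWh at $0.04/kWh → $16629.28
May 29 – November 6, 2031: 162 days × 2809 kWh/day = 455,058 kWh at $0.09/kWh → $40955.22
November 7 – December 31, 2031: 55 days × 2809 kWh/day = 154,495 kWh at $0.06/kWh → $9269.70

$66854.20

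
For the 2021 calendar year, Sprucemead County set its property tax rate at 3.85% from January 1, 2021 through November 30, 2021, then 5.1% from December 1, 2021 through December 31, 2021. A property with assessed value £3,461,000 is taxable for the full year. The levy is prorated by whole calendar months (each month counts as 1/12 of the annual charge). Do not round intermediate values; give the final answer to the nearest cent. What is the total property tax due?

January 1 – November 30, 2021: 11 months at 3.85% → £3,461,000 × 3.85% × 11/12 = £122,144.4583
December 1 – December 31, 2021: 1 month at 5.1% → £3,461,000 × 5.1% × 1/12 = £14,709.2500
Total = £136,853.7083

£136,853.71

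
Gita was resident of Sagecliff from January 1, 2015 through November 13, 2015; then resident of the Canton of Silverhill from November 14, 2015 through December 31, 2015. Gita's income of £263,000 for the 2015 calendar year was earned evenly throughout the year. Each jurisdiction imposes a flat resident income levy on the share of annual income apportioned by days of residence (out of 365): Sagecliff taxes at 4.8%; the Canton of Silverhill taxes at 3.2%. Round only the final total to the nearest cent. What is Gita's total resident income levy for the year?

Sagecliff, January 1 – November 13, 2015: 317 days → £263,000 × 4.8% × 317/365 = £10,963.8575
The Canton of Silverhill, November 14 – December 31, 2015: 48 days → £263,000 × 3.2% × 48/365 = £1,106.7616
Total = £12,070.6192

£12,070.62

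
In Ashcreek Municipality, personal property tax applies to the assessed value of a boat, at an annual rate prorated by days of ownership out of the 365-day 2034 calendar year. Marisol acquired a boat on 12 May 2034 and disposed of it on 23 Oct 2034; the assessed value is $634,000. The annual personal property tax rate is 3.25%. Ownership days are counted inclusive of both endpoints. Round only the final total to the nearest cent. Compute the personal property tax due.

$9,314.59

Days held (12 May – 23 Oct 2034): 165 out of 365
Tax = $634,000 × 3.25% × 165/365 = $9,314.5890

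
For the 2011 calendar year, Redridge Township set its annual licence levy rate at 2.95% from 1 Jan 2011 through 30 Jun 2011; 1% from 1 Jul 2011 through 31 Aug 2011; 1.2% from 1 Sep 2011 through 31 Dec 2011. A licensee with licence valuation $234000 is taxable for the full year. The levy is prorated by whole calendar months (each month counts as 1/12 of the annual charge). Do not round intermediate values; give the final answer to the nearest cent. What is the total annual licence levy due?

$4777.50

1 Jan – 30 Jun 2011: 6 months at 2.95% → $234000 × 2.95% × 6/12 = $3451.5000
1 Jul – 31 Aug 2011: 2 months at 1% → $234000 × 1% × 2/12 = $390.0000
1 Sep – 31 Dec 2011: 4 months at 1.2% → $234000 × 1.2% × 4/12 = $936.0000
Total = $4777.5000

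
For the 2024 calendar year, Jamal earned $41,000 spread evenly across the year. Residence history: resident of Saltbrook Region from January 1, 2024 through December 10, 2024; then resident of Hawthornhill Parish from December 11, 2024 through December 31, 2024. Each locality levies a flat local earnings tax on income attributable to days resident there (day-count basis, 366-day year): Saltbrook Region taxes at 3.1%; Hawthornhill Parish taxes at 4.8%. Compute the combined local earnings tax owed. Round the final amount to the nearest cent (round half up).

$1,310.99

Saltbrook Region, January 1 – December 10, 2024: 345 days → $41,000 × 3.1% × 345/366 = $1,198.0738
Hawthornhill Parish, December 11 – December 31, 2024: 21 days → $41,000 × 4.8% × 21/366 = $112.9180
Total = $1,310.9918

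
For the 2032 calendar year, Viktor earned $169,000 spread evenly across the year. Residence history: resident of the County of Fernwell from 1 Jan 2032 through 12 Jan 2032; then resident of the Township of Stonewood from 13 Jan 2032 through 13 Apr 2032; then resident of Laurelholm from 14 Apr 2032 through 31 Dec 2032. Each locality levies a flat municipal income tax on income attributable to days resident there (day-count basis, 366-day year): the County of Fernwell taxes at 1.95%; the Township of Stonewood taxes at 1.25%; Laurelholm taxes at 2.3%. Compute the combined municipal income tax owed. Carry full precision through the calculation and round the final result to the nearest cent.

$3,421.56

The County of Fernwell, 1 Jan – 12 Jan 2032: 12 days → $169,000 × 1.95% × 12/366 = $108.0492
The Township of Stonewood, 13 Jan – 13 Apr 2032: 92 days → $169,000 × 1.25% × 92/366 = $531.0109
Laurelholm, 14 Apr – 31 Dec 2032: 262 days → $169,000 × 2.3% × 262/366 = $2,782.4973
Total = $3,421.5574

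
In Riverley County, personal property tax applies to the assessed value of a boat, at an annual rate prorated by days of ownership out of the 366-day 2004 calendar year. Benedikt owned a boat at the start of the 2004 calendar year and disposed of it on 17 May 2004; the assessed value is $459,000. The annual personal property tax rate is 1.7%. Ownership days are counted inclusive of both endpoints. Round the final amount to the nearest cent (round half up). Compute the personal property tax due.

Days held (1 Jan – 17 May 2004): 138 out of 366
Tax = $459,000 × 1.7% × 138/366 = $2,942.1148

$2,942.11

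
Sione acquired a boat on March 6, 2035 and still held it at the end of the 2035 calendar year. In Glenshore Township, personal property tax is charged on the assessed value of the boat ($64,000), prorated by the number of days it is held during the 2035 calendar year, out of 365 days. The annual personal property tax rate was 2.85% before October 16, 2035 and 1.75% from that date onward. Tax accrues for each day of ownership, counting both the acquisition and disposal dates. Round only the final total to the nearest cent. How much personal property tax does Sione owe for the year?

$1,355.66

March 6 – October 15, 2035: 224 days at 2.85% → $64,000 × 2.85% × 224/365 = $1,119.3863
October 16 – December 31, 2035: 77 days at 1.75% → $64,000 × 1.75% × 77/365 = $236.2740
Total = $1,355.6603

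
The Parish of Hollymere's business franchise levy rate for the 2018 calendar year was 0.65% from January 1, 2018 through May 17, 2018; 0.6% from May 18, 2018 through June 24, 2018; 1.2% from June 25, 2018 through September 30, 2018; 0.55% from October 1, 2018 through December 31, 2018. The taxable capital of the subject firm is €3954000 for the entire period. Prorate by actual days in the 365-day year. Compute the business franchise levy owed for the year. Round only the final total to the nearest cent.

January 1 – May 17, 2018: 137 days at 0.65% → €3954000 × 0.65% × 137/365 = €9646.6767
May 18 – June 24, 2018: 38 days at 0.6% → €3954000 × 0.6% × 38/365 = €2469.8959
June 25 – September 30, 2018: 98 days at 1.2% → €3954000 × 1.2% × 98/365 = €12739.4630
October 1 – December 31, 2018: 92 days at 0.55% → €3954000 × 0.55% × 92/365 = €5481.4356
Total = €30337.4712

€30337.47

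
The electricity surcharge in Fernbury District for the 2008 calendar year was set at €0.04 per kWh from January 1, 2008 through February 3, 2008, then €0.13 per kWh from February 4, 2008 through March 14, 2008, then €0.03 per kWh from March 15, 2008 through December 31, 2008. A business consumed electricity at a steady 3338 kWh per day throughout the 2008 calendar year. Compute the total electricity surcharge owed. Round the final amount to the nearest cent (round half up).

January 1 – February 3, 2008: 34 days × 3338 kWh/day = 113,492 kWh at €0.04/kWh → €4539.68
February 4 – March 14, 2008: 40 days × 3338 kWh/day = 133,520 kWh at €0.13/kWh → €17357.60
March 15 – December 31, 2008: 292 days × 3338 kWh/day = 974,696 kWh at €0.03/kWh → €29240.88

€51138.16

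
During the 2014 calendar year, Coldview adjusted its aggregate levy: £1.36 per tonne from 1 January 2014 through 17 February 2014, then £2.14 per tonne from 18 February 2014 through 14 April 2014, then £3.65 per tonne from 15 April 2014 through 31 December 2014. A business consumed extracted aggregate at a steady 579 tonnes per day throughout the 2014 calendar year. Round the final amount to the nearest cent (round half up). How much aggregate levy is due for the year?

£658768.83

1 January – 17 February 2014: 48 days × 579 tonnes/day = 27,792 tonnes at £1.36/tonne → £37797.12
18 February – 14 April 2014: 56 days × 579 tonnes/day = 32,424 tonnes at £2.14/tonne → £69387.36
15 April – 31 December 2014: 261 days × 579 tonnes/day = 151,119 tonnes at £3.65/tonne → £551584.35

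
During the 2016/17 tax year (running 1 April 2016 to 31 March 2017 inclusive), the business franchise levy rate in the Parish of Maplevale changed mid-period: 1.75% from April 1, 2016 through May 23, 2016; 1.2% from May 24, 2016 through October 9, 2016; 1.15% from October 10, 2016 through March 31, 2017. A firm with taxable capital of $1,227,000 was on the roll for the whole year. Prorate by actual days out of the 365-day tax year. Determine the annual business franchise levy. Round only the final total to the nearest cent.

April 1 – May 23, 2016: 53 days at 1.75% → $1,227,000 × 1.75% × 53/365 = $3,117.9247
May 24 – October 9, 2016: 139 days at 1.2% → $1,227,000 × 1.2% × 139/365 = $5,607.2219
October 10, 2016 – March 31, 2017: 173 days at 1.15% → $1,227,000 × 1.15% × 173/365 = $6,687.9904
Total = $15,413.1370

$15,413.14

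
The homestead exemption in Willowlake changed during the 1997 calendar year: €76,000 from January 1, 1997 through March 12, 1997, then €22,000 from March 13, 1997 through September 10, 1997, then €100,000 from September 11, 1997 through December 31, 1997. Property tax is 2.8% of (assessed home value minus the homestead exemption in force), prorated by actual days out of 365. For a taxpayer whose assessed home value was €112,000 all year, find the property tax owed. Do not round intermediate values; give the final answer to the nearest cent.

€1,555.73

January 1 – March 12, 1997: 71 days, exemption €76,000 → (€112,000 − €76,000) × 2.8% × 71/365 = €196.0767
March 13 – September 10, 1997: 182 days, exemption €22,000 → (€112,000 − €22,000) × 2.8% × 182/365 = €1,256.5479
September 11 – December 31, 1997: 112 days, exemption €100,000 → (€112,000 − €100,000) × 2.8% × 112/365 = €103.1014
Total = €1,555.7260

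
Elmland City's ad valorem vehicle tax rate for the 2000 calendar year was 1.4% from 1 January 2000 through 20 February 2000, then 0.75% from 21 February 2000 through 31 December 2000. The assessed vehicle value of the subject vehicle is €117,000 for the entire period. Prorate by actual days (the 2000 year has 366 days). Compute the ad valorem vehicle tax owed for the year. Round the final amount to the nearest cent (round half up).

€983.47

1 January – 20 February 2000: 51 days at 1.4% → €117,000 × 1.4% × 51/366 = €228.2459
21 February – 31 December 2000: 315 days at 0.75% → €117,000 × 0.75% × 315/366 = €755.2254
Total = €983.4713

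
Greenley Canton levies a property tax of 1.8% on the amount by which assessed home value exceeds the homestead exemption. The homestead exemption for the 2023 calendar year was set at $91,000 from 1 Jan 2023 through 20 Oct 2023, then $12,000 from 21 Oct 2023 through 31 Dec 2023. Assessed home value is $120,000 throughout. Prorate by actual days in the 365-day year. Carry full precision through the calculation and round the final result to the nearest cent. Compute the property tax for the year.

1 Jan – 20 Oct 2023: 293 days, exemption $91,000 → ($120,000 − $91,000) × 1.8% × 293/365 = $419.0301
21 Oct – 31 Dec 2023: 72 days, exemption $12,000 → ($120,000 − $12,000) × 1.8% × 72/365 = $383.4740
Total = $802.5041

$802.50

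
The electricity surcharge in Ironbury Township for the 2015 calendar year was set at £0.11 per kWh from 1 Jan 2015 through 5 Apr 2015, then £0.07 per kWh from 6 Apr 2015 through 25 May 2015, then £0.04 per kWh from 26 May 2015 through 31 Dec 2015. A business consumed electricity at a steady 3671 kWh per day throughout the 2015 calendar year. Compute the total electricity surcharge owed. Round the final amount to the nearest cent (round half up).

£83,515.25

1 Jan – 5 Apr 2015: 95 days × 3671 kWh/day = 348,745 kWh at £0.11/kWh → £38,361.95
6 Apr – 25 May 2015: 50 days × 3671 kWh/day = 183,550 kWh at £0.07/kWh → £12,848.50
26 May – 31 Dec 2015: 220 days × 3671 kWh/day = 807,620 kWh at £0.04/kWh → £32,304.80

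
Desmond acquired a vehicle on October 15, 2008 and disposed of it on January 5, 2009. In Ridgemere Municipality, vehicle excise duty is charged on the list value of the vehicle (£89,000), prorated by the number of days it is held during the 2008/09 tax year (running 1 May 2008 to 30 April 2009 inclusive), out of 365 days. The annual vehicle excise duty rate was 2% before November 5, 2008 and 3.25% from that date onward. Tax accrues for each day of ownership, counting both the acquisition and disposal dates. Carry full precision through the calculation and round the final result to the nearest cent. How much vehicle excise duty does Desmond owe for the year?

£593.74

October 15 – November 4, 2008: 21 days at 2% → £89,000 × 2% × 21/365 = £102.4110
November 5, 2008 – January 5, 2009: 62 days at 3.25% → £89,000 × 3.25% × 62/365 = £491.3288
Total = £593.7397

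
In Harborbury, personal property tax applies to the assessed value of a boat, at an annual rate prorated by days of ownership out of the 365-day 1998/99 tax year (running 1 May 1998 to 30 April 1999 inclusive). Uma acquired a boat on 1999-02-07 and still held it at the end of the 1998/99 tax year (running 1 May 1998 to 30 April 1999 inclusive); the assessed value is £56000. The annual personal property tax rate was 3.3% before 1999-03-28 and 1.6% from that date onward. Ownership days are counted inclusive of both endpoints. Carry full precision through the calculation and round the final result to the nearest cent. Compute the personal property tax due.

£331.55

1999-02-07 to 1999-03-27: 49 days at 3.3% → £56000 × 3.3% × 49/365 = £248.0877
1999-03-28 to 1999-04-30: 34 days at 1.6% → £56000 × 1.6% × 34/365 = £83.4630
Total = £331.5507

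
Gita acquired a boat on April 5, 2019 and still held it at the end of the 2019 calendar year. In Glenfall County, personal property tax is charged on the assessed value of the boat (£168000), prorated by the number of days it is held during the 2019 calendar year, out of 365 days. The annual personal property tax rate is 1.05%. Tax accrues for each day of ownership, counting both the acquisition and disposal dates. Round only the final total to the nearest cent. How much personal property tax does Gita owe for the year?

Days held (April 5 – December 31, 2019): 271 out of 365
Tax = £168000 × 1.05% × 271/365 = £1309.7096

£1309.71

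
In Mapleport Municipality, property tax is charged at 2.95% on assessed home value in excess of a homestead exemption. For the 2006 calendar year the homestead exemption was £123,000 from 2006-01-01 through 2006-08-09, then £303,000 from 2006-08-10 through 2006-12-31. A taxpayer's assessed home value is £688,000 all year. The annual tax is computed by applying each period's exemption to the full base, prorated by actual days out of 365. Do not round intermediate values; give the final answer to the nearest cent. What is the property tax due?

2006-01-01 to 2006-08-09: 221 days, exemption £123,000 → (£688,000 − £123,000) × 2.95% × 221/365 = £10,091.8288
2006-08-10 to 2006-12-31: 144 days, exemption £303,000 → (£688,000 − £303,000) × 2.95% × 144/365 = £4,480.7671
Total = £14,572.5959

£14,572.60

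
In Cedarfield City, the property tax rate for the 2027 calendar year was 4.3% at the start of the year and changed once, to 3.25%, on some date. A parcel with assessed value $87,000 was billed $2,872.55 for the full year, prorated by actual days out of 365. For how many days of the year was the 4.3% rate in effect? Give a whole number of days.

18 days

Let d = days at the first rate; then 365 − d days at the second rate.
$87,000 × [4.3%·d + 3.25%·(365−d)] / 365 = $2,872.55
Solving gives d = 18, so the new rate took effect on January 19, 2027.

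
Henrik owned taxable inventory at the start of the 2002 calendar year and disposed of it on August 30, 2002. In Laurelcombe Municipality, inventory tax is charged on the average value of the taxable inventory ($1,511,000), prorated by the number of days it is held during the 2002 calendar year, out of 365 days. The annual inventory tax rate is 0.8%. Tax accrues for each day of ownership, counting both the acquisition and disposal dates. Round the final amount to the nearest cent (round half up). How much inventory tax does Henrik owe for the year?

Days held (January 1 – August 30, 2002): 242 out of 365
Tax = $1,511,000 × 0.8% × 242/365 = $8,014.5096

$8,014.51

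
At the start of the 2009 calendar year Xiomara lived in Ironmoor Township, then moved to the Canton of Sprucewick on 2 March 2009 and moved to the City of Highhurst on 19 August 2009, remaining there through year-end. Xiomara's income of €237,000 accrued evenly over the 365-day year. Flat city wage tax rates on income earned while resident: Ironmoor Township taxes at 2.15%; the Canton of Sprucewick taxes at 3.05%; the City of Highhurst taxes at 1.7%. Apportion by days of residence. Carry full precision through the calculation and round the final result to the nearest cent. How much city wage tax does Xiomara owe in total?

€5,694.49

Ironmoor Township, 1 January – 1 March 2009: 60 days → €237,000 × 2.15% × 60/365 = €837.6164
The Canton of Sprucewick, 2 March – 18 August 2009: 170 days → €237,000 × 3.05% × 170/365 = €3,366.6986
The City of Highhurst, 19 August – 31 December 2009: 135 days → €237,000 × 1.7% × 135/365 = €1,490.1781
Total = €5,694.4932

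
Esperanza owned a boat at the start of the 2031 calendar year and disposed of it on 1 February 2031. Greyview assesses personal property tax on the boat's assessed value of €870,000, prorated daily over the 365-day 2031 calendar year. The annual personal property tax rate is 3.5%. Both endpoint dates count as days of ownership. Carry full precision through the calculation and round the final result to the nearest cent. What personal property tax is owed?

€2,669.59

Days held (1 January – 1 February 2031): 32 out of 365
Tax = €870,000 × 3.5% × 32/365 = €2,669.5890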